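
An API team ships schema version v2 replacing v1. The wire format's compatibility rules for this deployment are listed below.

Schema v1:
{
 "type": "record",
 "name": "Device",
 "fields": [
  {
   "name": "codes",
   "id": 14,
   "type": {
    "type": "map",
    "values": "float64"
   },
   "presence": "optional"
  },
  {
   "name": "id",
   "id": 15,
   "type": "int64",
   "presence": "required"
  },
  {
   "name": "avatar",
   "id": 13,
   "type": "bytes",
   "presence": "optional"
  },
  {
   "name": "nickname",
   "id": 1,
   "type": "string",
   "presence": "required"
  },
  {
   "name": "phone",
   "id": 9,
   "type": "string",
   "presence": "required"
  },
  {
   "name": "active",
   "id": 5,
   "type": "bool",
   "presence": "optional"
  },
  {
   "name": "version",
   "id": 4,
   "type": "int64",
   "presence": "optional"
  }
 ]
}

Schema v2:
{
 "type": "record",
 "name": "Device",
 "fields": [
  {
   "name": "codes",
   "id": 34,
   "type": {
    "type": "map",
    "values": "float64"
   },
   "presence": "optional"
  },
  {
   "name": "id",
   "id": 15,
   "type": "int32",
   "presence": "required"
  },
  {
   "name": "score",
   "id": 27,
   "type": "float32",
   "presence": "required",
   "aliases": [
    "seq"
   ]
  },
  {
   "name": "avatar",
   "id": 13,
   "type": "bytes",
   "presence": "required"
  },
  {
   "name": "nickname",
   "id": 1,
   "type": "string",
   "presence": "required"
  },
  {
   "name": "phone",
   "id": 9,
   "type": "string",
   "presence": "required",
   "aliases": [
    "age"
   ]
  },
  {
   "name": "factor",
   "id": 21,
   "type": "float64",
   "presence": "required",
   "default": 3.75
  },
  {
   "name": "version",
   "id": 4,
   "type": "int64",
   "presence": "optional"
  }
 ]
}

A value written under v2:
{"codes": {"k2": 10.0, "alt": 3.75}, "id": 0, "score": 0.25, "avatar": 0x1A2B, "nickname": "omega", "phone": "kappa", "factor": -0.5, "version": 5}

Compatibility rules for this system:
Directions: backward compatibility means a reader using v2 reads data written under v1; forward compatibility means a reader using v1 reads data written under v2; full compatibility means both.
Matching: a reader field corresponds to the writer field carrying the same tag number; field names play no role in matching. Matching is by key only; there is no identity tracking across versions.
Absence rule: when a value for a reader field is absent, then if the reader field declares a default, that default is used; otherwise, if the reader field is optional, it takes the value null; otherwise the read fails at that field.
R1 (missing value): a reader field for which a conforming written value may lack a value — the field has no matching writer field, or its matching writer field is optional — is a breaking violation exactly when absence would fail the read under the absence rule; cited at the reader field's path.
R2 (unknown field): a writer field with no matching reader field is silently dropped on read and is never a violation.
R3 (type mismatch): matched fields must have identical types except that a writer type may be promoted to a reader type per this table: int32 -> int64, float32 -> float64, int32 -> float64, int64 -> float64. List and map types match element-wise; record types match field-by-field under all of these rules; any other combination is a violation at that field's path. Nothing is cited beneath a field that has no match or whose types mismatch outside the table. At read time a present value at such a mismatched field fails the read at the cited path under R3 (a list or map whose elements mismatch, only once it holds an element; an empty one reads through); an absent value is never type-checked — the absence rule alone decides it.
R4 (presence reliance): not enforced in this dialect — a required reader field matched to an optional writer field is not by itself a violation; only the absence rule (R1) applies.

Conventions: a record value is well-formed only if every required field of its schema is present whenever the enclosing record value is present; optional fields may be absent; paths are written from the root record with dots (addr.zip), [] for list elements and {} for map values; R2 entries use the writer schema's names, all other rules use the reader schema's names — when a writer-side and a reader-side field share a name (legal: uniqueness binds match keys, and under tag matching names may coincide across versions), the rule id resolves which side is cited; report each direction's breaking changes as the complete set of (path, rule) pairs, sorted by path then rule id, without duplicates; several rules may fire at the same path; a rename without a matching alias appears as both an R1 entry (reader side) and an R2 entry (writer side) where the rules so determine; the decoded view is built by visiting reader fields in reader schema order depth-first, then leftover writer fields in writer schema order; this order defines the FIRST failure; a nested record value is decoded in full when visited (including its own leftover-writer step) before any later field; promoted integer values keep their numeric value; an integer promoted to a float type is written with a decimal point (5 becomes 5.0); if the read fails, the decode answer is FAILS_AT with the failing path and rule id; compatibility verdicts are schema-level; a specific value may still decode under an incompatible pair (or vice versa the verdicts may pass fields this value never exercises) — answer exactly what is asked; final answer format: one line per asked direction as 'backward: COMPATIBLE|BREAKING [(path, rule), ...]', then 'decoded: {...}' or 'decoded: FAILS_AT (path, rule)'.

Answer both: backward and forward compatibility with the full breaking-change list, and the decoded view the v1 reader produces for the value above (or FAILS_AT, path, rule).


arrows below run writer -> reader for Device
checking backward for Device: reader v2 against writer v1:
  codes: no writer match
  int64 -> int32, writer required: id aligns to id
  score: no writer match
  bytes -> bytes, writer optional: avatar aligns to avatar
  string -> string, writer required: nickname aligns to nickname
  string -> string, writer required: phone aligns to phone
  factor: no writer match
  int64 -> int64, writer optional: version aligns to version
  codes (writer side), unknown to reader
  active (writer side), unknown to reader
  breaking: (avatar, R1)
  breaking: (id, R3)
  breaking: (score, R1)
  => 3 violation(s): backward is BREAKING for Device
checking forward for Device: reader v1 against writer v2:
  codes: no writer match
  int32 -> int64, writer required: id aligns to id
  bytes -> bytes, writer required: avatar aligns to avatar
  string -> string, writer required: nickname aligns to nickname
  string -> string, writer required: phone aligns to phone
  active: no writer match
  int64 -> int64, writer optional: version aligns to version
  codes (writer side), unknown to reader
  score (writer side), unknown to reader
  factor (writer side), unknown to reader
  => forward: COMPATIBLE
decode walk for Device under reader schema v1:
  codes := null (not supplied -> null)
  id := 0 (int32 -> int64)
  avatar := 0x1A2B
  nickname := "omega"
  phone := "kappa"
  active := null (not supplied -> null)
  version := 5
  writer codes: unmatched, discarded
  writer score: unmatched, discarded
  writer factor: unmatched, discarded
  => decoded: {"codes": null, "id": 0, "avatar": 0x1A2B, "nickname": "omega", "phone": "kappa", "active": null, "version": 5}

backward: BREAKING [(avatar, R1), (id, R3), (score, R1)]; forward: COMPATIBLE []; decoded: {"codes": null, "id": 0, "avatar": 0x1A2B, "nickname": "omega", "phone": "kappa", "active": null, "version": 5}


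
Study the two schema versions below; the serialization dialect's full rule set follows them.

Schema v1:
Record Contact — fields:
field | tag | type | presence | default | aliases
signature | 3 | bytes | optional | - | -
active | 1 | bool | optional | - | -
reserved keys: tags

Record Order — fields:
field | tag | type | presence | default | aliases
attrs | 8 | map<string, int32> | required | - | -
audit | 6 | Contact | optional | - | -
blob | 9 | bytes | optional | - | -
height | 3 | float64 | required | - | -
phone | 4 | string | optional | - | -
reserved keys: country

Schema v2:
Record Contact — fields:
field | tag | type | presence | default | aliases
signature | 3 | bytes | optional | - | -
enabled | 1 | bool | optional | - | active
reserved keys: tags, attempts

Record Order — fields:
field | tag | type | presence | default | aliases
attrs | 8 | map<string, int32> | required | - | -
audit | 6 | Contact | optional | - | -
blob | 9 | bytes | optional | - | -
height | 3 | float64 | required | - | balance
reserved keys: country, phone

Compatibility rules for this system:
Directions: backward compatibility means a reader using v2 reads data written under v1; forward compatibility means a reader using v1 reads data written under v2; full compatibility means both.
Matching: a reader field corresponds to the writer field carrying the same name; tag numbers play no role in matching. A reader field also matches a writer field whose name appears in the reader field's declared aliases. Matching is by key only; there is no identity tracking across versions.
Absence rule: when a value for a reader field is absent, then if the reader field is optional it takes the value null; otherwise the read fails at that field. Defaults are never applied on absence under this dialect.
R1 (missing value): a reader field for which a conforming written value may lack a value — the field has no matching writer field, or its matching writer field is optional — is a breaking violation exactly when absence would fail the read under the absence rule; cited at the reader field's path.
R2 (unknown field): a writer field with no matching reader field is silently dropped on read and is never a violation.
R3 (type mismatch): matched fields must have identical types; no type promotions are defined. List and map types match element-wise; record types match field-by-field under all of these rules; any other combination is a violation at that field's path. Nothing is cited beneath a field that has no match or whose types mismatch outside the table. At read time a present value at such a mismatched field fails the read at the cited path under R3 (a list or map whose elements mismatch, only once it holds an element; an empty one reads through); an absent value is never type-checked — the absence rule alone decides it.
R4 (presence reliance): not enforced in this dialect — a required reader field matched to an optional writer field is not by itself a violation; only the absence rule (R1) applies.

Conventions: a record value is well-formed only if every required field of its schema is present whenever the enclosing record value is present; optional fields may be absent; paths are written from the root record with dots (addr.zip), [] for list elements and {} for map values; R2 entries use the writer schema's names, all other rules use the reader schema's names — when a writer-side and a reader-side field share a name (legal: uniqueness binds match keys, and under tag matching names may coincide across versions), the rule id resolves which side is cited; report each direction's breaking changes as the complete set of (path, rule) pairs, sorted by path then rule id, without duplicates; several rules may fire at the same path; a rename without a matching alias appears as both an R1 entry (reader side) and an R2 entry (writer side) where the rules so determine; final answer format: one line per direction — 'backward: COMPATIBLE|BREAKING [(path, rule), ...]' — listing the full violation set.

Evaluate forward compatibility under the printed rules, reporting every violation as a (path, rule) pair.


forward: COMPATIBLE []

each type pair in Order: writer, then reader
forward for Order (reader v1, writer v2):
  attrs <- attrs (map<string, int32> -> map<string, int32>, writer required)
  audit <- audit (Contact -> Contact, writer optional)
  blob <- blob (bytes -> bytes, writer optional)
  height <- height (float64 -> float64, writer required)
  no writer field matches reader phone
  audit.signature <- audit.signature (bytes -> bytes, writer optional)
  no writer field matches reader audit.active
  writer audit.enabled: unknown to reader
  => forward: COMPATIBLE
ruling out the remaining Order differences:
  renamed field active to enabled in record Contact (alias active declared on the renamed field) -> no rule fires on it in Order's dialect; the asked verdict holds
  removed field phone from record Order (its key "phone" joins the reserved list) -> no rule fires on it in Order's dialect; the asked verdict holds


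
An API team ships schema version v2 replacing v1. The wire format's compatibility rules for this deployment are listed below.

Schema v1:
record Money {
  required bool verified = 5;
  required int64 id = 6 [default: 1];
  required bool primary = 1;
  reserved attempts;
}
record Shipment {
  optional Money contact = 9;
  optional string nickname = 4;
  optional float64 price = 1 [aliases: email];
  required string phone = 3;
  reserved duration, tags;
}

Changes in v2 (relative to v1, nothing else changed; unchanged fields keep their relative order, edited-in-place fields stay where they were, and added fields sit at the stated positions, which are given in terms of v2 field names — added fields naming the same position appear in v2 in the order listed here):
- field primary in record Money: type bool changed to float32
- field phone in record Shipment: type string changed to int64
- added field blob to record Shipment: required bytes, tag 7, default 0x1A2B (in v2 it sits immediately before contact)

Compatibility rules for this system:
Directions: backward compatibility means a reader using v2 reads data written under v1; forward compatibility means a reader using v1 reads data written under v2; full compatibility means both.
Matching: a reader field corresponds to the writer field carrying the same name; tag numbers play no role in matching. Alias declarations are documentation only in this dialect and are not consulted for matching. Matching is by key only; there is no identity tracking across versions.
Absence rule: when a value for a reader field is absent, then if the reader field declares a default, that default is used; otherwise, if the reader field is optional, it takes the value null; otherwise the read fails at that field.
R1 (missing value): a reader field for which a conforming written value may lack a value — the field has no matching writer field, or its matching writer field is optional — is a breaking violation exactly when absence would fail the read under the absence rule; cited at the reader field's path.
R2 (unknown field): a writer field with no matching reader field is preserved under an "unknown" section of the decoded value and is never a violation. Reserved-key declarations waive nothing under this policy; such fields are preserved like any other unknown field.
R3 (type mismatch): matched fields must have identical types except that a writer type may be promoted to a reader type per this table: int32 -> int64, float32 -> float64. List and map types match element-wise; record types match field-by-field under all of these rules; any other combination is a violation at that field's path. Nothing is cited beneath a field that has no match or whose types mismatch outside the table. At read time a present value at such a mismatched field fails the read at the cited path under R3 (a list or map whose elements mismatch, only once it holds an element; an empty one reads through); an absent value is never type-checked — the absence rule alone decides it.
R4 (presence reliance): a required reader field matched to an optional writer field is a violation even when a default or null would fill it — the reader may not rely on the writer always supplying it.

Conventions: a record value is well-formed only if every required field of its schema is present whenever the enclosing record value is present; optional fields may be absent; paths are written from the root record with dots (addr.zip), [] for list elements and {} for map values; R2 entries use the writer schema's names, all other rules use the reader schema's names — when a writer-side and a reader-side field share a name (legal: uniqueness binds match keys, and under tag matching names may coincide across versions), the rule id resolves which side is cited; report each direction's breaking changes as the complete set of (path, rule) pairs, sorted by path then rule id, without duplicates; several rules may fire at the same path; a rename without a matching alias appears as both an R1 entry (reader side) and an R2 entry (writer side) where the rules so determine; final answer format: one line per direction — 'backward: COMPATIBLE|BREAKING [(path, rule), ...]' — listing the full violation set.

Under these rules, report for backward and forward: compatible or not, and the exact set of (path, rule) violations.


backward: BREAKING [(contact.primary, R3), (phone, R3)]; forward: BREAKING [(contact.primary, R3), (phone, R3)]

each type pair in Shipment: writer, then reader
backward for Shipment (reader v2, writer v1):
  blob: no writer-side match
  contact: paired with writer contact (Money -> Money; writer optional)
  nickname: paired with writer nickname (string -> string; writer optional)
  price: paired with writer price (float64 -> float64; writer optional)
  phone: paired with writer phone (string -> int64; writer required)
  contact.verified: paired with writer contact.verified (bool -> bool; writer required)
  contact.id: paired with writer contact.id (int64 -> int64; writer required)
  contact.primary: paired with writer contact.primary (bool -> float32; writer required)
  violation R3 at contact.primary
  violation R3 at phone
  => backward verdict for Shipment: BREAKING, 2 violation(s)
forward for Shipment (reader v1, writer v2):
  contact: paired with writer contact (Money -> Money; writer optional)
  nickname: paired with writer nickname (string -> string; writer optional)
  price: paired with writer price (float64 -> float64; writer optional)
  phone: paired with writer phone (int64 -> string; writer required)
  leftover writer field: blob
  contact.verified: paired with writer contact.verified (bool -> bool; writer required)
  contact.id: paired with writer contact.id (int64 -> int64; writer required)
  contact.primary: paired with writer contact.primary (float32 -> bool; writer required)
  violation R3 at contact.primary
  violation R3 at phone
  => forward verdict for Shipment: BREAKING, 2 violation(s)


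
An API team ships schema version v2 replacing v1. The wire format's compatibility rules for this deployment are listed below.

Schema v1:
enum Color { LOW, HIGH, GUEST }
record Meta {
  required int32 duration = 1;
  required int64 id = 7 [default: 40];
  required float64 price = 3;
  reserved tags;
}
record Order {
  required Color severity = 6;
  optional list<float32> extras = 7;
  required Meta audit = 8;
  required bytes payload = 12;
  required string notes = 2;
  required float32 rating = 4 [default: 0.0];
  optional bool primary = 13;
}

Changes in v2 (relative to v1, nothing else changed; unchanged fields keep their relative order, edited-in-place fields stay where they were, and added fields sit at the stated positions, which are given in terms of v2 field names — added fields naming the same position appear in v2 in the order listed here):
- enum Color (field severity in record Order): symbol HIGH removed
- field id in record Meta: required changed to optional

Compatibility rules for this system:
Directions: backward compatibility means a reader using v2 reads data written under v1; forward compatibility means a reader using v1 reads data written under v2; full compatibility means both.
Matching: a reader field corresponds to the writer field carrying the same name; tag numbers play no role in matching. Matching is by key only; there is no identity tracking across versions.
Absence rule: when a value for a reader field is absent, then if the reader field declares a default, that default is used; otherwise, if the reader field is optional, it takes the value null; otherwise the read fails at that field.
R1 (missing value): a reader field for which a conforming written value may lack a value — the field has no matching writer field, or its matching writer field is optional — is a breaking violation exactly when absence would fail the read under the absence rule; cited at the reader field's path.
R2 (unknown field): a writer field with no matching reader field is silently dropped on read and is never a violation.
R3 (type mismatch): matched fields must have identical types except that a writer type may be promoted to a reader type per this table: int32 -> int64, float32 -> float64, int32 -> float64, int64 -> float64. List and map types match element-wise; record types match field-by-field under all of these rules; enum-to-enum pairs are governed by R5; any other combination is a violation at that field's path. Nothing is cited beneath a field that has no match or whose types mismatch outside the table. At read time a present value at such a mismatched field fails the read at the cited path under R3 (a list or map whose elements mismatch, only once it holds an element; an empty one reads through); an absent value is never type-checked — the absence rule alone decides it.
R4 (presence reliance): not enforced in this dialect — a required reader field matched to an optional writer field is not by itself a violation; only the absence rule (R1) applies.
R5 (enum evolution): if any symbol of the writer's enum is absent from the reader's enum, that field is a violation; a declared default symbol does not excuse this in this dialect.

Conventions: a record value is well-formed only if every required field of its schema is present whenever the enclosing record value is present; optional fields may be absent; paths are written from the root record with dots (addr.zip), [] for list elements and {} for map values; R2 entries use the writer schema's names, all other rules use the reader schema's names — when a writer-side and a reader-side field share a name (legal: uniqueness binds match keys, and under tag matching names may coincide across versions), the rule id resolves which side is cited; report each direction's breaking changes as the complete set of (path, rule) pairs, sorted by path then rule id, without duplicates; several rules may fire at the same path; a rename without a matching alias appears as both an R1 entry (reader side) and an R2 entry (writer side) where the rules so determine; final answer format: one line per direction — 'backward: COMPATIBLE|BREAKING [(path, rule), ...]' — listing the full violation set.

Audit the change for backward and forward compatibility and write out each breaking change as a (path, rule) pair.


each type pair in Order: writer, then reader
checking backward for Order: reader v2 against writer v1:
  severity: Color -> Color, writer required; from severity
  extras: list<float32> -> list<float32>, writer optional; from extras
  audit: Meta -> Meta, writer required; from audit
  payload: bytes -> bytes, writer required; from payload
  notes: string -> string, writer required; from notes
  rating: float32 -> float32, writer required; from rating
  primary: bool -> bool, writer optional; from primary
  audit.duration: int32 -> int32, writer required; from audit.duration
  audit.id: int64 -> int64, writer required; from audit.id
  audit.price: float64 -> float64, writer required; from audit.price
  rule R5 violated at severity
  => backward: BREAKING (1)
checking forward for Order: reader v1 against writer v2:
  severity: Color -> Color, writer required; from severity
  extras: list<float32> -> list<float32>, writer optional; from extras
  audit: Meta -> Meta, writer required; from audit
  payload: bytes -> bytes, writer required; from payload
  notes: string -> string, writer required; from notes
  rating: float32 -> float32, writer required; from rating
  primary: bool -> bool, writer optional; from primary
  audit.duration: int32 -> int32, writer required; from audit.duration
  audit.id: int64 -> int64, writer optional; from audit.id
  audit.price: float64 -> float64, writer required; from audit.price
  => no violations; forward on Order: COMPATIBLE

backward: BREAKING [(severity, R5)]; forward: COMPATIBLE []


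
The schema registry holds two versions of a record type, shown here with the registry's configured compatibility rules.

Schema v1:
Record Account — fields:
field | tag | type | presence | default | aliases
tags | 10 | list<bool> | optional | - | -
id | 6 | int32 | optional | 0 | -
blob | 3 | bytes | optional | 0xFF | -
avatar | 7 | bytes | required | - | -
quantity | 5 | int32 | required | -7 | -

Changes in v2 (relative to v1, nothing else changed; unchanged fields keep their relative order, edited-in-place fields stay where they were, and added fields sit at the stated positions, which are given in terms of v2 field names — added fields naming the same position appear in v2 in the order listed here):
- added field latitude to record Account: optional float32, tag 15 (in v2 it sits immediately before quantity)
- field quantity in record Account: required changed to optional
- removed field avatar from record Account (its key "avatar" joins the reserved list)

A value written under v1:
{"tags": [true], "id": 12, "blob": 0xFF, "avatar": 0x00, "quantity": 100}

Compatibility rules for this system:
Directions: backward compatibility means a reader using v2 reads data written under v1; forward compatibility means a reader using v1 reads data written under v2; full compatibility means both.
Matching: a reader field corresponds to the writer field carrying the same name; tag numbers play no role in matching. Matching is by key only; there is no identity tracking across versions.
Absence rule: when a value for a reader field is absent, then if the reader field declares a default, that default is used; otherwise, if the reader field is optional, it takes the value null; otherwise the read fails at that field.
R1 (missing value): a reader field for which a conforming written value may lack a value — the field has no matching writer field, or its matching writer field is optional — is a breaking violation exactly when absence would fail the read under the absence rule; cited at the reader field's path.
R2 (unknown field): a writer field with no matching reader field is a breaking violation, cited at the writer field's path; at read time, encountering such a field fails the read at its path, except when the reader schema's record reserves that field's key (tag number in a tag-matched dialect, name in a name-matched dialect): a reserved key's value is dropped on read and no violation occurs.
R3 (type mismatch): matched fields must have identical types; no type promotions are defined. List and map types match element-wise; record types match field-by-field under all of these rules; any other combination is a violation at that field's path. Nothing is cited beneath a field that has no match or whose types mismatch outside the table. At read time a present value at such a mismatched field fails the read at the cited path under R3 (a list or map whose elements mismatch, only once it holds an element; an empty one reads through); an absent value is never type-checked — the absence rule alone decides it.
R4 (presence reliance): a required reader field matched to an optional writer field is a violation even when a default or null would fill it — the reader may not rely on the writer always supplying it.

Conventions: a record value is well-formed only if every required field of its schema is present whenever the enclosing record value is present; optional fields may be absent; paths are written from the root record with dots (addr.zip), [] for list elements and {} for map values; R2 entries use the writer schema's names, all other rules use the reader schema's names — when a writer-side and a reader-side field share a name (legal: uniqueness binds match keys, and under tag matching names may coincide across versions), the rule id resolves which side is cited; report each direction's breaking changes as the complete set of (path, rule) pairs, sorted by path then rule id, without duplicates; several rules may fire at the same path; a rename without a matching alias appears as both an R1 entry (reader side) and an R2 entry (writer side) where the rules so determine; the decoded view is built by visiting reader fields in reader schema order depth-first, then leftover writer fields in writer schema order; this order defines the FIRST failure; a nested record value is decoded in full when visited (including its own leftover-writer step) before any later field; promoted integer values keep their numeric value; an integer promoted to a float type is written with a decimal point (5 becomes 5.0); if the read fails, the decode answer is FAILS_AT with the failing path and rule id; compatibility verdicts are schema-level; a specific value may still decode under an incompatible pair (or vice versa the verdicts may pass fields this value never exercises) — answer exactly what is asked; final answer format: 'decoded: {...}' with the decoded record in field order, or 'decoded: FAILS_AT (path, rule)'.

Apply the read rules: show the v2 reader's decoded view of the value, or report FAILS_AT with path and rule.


decoded: {"tags": [true], "id": 12, "blob": 0xFF, "latitude": null, "quantity": 100}

each type pair in Account: writer, then reader
decode walk for Account under reader schema v2:
  tags := [true]
  id := 12
  blob := 0xFF
  latitude := null (absent, optional -> null)
  quantity := 100
  writer avatar: reserved -> dropped
  => decoded: {"tags": [true], "id": 12, "blob": 0xFF, "latitude": null, "quantity": 100}
the rest of the Account diff is inert for this question:
  field quantity in record Account: required changed to optional -> a verdict-level change on Account — the shown value reads the same


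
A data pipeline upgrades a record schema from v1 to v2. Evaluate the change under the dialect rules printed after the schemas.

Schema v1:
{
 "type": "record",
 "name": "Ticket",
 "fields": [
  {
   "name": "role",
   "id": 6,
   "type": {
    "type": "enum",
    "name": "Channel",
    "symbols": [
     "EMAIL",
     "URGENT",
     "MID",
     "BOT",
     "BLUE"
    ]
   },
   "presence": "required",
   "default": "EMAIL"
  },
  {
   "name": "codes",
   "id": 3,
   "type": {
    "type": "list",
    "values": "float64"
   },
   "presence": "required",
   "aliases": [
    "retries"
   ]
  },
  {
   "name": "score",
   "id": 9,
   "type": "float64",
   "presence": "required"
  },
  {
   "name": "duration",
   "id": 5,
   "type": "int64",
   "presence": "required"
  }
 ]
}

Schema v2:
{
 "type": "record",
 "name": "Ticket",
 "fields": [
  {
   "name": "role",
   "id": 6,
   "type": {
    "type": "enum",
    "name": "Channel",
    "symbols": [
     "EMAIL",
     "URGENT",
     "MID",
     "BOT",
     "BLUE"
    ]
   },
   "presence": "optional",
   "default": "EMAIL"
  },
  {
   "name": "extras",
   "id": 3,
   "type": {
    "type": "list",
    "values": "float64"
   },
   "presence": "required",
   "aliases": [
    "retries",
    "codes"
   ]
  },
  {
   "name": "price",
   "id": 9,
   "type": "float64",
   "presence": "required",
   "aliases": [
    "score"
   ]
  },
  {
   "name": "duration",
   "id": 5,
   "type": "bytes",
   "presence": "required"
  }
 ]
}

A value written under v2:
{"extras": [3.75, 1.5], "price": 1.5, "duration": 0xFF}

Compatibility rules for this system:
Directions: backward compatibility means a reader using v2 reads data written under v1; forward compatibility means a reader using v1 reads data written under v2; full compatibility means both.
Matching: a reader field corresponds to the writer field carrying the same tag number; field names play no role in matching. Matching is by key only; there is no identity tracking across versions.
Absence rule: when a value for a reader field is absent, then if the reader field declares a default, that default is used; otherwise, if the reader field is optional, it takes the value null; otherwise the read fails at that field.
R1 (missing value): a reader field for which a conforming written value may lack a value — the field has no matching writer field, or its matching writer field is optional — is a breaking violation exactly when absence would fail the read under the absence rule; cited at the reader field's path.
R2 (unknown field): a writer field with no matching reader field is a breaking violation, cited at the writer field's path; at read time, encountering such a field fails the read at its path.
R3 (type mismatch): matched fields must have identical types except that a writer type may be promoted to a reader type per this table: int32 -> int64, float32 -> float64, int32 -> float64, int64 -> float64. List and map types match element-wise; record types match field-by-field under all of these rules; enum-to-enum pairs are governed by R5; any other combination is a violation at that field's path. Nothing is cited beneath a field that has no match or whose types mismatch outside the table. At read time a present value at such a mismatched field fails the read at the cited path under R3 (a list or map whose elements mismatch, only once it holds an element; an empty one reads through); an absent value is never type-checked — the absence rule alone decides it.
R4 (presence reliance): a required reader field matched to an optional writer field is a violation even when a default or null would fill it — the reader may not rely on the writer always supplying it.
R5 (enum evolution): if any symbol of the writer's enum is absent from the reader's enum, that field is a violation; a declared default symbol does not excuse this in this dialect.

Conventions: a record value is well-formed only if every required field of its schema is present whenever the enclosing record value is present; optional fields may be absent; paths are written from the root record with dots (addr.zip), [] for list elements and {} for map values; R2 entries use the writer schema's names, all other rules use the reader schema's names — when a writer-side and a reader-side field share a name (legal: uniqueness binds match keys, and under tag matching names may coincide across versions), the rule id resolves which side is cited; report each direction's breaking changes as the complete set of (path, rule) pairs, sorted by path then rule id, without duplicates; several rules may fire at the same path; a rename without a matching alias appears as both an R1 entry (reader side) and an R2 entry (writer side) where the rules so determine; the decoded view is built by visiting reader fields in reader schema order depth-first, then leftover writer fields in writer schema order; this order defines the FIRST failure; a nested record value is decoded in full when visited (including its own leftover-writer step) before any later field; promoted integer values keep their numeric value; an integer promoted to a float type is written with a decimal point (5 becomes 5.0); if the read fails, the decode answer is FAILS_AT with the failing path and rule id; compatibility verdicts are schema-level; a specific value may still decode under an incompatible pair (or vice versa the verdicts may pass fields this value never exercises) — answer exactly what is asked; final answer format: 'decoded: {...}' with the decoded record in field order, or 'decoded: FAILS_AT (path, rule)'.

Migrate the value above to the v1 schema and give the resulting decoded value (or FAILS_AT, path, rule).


decoded: FAILS_AT (duration, R3)

the writer's type comes first in each Ticket pair
decode (reader v1):
  role := "EMAIL" (no value, default fills)
  codes := [3.75, 1.5] (from writer extras)
  score := 1.5 (from writer price)
  read fails at duration under R3
  => FAILS_AT (duration, R3)
the other Ticket changes do not affect what is asked:
  renamed field score to price in record Ticket (alias score declared on the renamed field) -> triggers nothing under the printed rules; the Ticket answer is the same either way
  renamed field codes to extras in record Ticket (alias codes declared on the renamed field) -> triggers nothing under the printed rules; the Ticket answer is the same either way
  field role in record Ticket: required changed to optional -> affects the rule determinations only; this particular Ticket value decodes identically


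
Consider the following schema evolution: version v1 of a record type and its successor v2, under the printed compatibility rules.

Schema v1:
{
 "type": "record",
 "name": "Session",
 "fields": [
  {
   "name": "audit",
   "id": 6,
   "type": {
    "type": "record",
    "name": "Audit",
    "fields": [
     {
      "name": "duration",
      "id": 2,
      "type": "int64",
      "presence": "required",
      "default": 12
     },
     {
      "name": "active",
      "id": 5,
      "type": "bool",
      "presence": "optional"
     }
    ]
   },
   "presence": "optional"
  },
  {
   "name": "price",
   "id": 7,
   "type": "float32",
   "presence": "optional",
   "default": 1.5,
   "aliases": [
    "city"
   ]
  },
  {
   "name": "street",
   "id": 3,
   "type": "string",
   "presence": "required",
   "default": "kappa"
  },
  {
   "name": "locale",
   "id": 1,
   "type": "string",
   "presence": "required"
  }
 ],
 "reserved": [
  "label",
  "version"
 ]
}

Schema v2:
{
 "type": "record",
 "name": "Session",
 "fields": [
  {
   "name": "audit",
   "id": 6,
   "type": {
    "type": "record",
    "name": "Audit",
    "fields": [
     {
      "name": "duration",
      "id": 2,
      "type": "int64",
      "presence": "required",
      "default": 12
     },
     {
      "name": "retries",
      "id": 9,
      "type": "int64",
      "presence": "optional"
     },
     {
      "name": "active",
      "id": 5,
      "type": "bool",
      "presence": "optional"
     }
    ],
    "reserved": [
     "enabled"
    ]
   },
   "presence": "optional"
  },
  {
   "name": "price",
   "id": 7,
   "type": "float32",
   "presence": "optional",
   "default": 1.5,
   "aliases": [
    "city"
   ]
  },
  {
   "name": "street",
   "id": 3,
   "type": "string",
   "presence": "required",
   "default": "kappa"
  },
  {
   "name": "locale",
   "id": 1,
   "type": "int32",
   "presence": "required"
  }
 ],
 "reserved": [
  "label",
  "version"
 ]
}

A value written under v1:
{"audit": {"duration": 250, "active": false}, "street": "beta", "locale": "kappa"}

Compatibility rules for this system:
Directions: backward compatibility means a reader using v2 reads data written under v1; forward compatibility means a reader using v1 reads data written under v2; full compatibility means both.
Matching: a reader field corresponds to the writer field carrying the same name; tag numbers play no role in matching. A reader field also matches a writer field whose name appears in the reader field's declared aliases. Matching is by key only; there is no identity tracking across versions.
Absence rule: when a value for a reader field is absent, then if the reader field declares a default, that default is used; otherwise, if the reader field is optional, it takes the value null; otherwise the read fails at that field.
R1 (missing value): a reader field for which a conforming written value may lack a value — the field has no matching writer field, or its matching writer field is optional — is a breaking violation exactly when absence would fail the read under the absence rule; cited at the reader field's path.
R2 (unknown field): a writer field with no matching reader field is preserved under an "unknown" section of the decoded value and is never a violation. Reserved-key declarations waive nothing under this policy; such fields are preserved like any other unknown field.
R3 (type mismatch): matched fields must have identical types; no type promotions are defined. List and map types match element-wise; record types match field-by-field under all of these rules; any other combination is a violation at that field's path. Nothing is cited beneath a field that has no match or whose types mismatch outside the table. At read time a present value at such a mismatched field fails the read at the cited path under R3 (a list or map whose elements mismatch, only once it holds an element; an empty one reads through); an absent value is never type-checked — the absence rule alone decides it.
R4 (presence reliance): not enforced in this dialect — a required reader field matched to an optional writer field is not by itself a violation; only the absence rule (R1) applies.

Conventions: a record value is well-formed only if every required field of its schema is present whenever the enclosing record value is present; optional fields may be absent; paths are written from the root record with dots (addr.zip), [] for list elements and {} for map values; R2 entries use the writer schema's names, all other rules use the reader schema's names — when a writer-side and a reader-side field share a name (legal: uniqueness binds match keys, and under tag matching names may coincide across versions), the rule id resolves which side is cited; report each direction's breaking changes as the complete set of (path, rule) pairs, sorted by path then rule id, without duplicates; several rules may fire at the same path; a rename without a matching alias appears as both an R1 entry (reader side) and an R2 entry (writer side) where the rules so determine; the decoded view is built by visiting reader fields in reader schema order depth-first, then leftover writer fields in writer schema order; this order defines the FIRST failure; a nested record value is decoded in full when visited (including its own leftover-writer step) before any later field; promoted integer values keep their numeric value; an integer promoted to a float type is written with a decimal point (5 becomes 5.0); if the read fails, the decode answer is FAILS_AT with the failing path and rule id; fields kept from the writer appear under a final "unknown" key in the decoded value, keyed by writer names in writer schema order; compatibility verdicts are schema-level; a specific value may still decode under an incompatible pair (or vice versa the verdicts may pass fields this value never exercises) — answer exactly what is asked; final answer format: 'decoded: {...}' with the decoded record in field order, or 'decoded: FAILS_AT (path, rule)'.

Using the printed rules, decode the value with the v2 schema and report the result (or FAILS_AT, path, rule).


decoded: FAILS_AT (locale, R3)

in Session below, arrows point writer -> reader
decode walk for Session under reader schema v2:
  audit.duration := 250
  audit.retries := null (missing; optional => null)
  audit.active := false
  price := 1.5 (missing; default applied)
  street := "beta"
  read fails at locale under R3
  => FAILS_AT (locale, R3)
ruling out the remaining Session differences:
  added field retries to record Audit: optional int64, tag 9 (in v2 it sits immediately before active) -> no rule fires on it and the decoded Session view is identical with or without it
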